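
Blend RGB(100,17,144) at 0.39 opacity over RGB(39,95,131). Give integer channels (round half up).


C = α×F + (1-α)×B, with 1-α = 0.61
R: 0.39×100 + 0.61×39 = 39.00 + 23.79 = 62.79 → 63
G: 0.39×17 + 0.61×95 = 6.63 + 57.95 = 64.58 → 65
B: 0.39×144 + 0.61×131 = 56.16 + 79.91 = 136.07 → 136
= RGB(63, 65, 136)


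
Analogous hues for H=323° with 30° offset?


Base hue: 323°
Left analog: (323 - 30) mod 360 = 293°
Right analog: (323 + 30) mod 360 = 353°
Analogous hues = 293° and 353°


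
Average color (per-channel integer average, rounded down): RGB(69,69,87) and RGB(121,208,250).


Midpoint: each channel = ⌊(C₁+C₂)/2⌋
R: ⌊(69+121)/2⌋ = 95
G: ⌊(69+208)/2⌋ = 138
B: ⌊(87+250)/2⌋ = 168
= RGB(95, 138, 168)


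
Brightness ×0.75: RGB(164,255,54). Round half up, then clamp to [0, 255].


Multiply each channel by 0.75, round half up, clamp to [0, 255]
R: 164×0.75 = 123
G: 255×0.75 = 191.25 → round → 191
B: 54×0.75 = 40.5 → round → 41
= RGB(123, 191, 41)


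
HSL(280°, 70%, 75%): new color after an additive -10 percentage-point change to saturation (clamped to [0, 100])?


Original S = 70%
Adjustment = -10 percentage points
New S = 70 + (-10) = 60
Clamp to [0, 100] → 60
= HSL(280°, 60%, 75%)


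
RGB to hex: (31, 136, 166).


R = 31 → 1F (hex)
G = 136 → 88 (hex)
B = 166 → A6 (hex)
Hex = #1F88A6


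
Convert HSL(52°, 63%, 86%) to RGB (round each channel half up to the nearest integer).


H=52°, S=0.63, L=0.86
C = (1-|2L-1|)×S = (1-|0.72|)×0.63 = 0.1764
H' = H/60 = 52/60 ≈ 0.8667; X = C×(1-|H' mod 2 - 1|) = 0.15288
m = L - C/2 = 0.86 - 0.0882 = 0.7718
Sector ⌊H'⌋ = 0 → (R',G',B') = (0.1764, 0.15288, 0.0)
RGB = ((R'+m)×255, (G'+m)×255, (B'+m)×255) = (241.791, 235.7934, 196.809)
Round half up → RGB(242, 236, 197)


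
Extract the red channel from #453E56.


Color: #453E56
R = 45 = 69
G = 3E = 62
B = 56 = 86
Red = 69


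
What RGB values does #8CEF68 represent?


8C → 140 (R)
EF → 239 (G)
68 → 104 (B)
= RGB(140, 239, 104)


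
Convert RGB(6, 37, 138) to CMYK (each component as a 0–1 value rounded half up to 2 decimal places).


R'=6/255≈0.0235, G'=37/255≈0.1451, B'=138/255≈0.5412
K = 1 - max(R',G',B') = 1 - 138/255 = 117/255 = 0.45882… → 0.46
(1-R'-K)/(1-K) simplifies to (max-R)/max with max = 138:
C = (138-6)/138 = 132/138 = 0.95652… → 0.96
M = (138-37)/138 = 101/138 = 0.73188… → 0.73
Y = (138-138)/138 = 0/138 = 0 → 0.00
= CMYK(0.96, 0.73, 0.00, 0.46)


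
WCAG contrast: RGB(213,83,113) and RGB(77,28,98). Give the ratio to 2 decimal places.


Linearize each sRGB channel c=v/255: c/12.92 if c ≤ 0.04045 else ((c+0.055)/1.055)^2.4
L = 0.2126×R_lin + 0.7152×G_lin + 0.0722×B_lin
Color 1 (213,83,113):
  R=213: 213/255≈0.8353 > 0.04045 → ((0.8353+0.055)/1.055)^2.4 ≈ 0.66539
  G=83: 83/255≈0.3255 > 0.04045 → ((0.3255+0.055)/1.055)^2.4 ≈ 0.08650
  B=113: 113/255≈0.4431 > 0.04045 → ((0.4431+0.055)/1.055)^2.4 ≈ 0.16513
  L1 = 0.2126×0.66539 + 0.7152×0.08650 + 0.0722×0.16513 ≈ 0.21525
Color 2 (77,28,98):
  R=77: 77/255≈0.3020 > 0.04045 → ((0.3020+0.055)/1.055)^2.4 ≈ 0.07421
  G=28: 28/255≈0.1098 > 0.04045 → ((0.1098+0.055)/1.055)^2.4 ≈ 0.01161
  B=98: 98/255≈0.3843 > 0.04045 → ((0.3843+0.055)/1.055)^2.4 ≈ 0.12214
  L2 = 0.2126×0.07421 + 0.7152×0.01161 + 0.0722×0.12214 ≈ 0.03290
Lighter = 0.21525, Darker = 0.03290
Ratio = (L_lighter + 0.05) / (L_darker + 0.05)
Ratio = (0.21525 + 0.05) / (0.03290 + 0.05) = 0.26525 / 0.08290 ≈ 3.1996
Ratio ≈ 3.20:1


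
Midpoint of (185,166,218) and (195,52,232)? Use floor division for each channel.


Midpoint: each channel = ⌊(C₁+C₂)/2⌋
R: ⌊(185+195)/2⌋ = 190
G: ⌊(166+52)/2⌋ = 109
B: ⌊(218+232)/2⌋ = 225
= RGB(190, 109, 225)


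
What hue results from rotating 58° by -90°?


New hue = (H + rotation) mod 360
New hue = (58 -90) mod 360
= -32 mod 360
= 328°


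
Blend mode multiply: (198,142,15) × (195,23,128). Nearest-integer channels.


Multiply: C = A×B/255, rounded to nearest integer
R: 198×195/255 = 38610/255 ≈ 151.412 → 151
G: 142×23/255 = 3266/255 ≈ 12.808 → 13
B: 15×128/255 = 1920/255 ≈ 7.529 → 8
= RGB(151, 13, 8)


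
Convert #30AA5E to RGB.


30 → 48 (R)
AA → 170 (G)
5E → 94 (B)
= RGB(48, 170, 94)


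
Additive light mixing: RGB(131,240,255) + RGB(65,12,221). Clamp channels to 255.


Additive: each channel = min(255, C₁+C₂)
R: 131+65 = 196 → 196
G: 240+12 = 252 → 252
B: 255+221 = 476 → 255
= RGB(196, 252, 255)


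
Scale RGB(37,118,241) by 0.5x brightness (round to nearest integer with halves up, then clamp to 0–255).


Multiply each channel by 0.5, round half up, clamp to [0, 255]
R: 37×0.5 = 18.5 → round → 19
G: 118×0.5 = 59
B: 241×0.5 = 120.5 → round → 121
= RGB(19, 59, 121)


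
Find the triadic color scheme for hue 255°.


Triadic: equally spaced at 120° intervals
H1 = 255°
H2 = (255 + 120) mod 360 = 15°
H3 = (255 + 240) mod 360 = 135°
Triadic = 255°, 15°, 135°


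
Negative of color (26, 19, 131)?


Invert: (255-R, 255-G, 255-B)
R: 255-26 = 229
G: 255-19 = 236
B: 255-131 = 124
= RGB(229, 236, 124)


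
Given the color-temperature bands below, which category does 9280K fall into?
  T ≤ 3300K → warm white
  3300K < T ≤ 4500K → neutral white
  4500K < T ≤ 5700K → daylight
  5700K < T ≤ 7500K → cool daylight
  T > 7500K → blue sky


Temperature: 9280K
9280K > 7500K → blue sky
Classification: blue sky


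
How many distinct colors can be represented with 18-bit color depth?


Colors = 2^bits = 2^18
= 262,144 colors


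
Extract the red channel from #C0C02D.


Color: #C0C02D
R = C0 = 192
G = C0 = 192
B = 2D = 45
Red = 192


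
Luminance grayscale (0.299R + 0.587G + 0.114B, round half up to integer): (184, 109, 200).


Gray = 0.299×R + 0.587×G + 0.114×B
Gray = 0.299×184 + 0.587×109 + 0.114×200
Gray = 55.016 + 63.983 + 22.800
Gray = 141.799 → round half up → 142
Gray = 142


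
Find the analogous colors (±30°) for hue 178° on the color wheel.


Base hue: 178°
Left analog: (178 - 30) mod 360 = 148°
Right analog: (178 + 30) mod 360 = 208°
Analogous hues = 148° and 208°


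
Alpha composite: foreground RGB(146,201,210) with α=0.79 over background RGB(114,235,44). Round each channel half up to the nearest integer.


C = α×F + (1-α)×B, with 1-α = 0.21
R: 0.79×146 + 0.21×114 = 115.34 + 23.94 = 139.28 → 139
G: 0.79×201 + 0.21×235 = 158.79 + 49.35 = 208.14 → 208
B: 0.79×210 + 0.21×44 = 165.90 + 9.24 = 175.14 → 175
= RGB(139, 208, 175)


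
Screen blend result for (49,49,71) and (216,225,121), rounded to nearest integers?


Screen: C = 255 - (255-A)×(255-B)/255, rounded to nearest integer
R: 255 - (255-49)×(255-216)/255 = 255 - 8034/255 ≈ 255 - 31.506 = 223.494 → 223
G: 255 - (255-49)×(255-225)/255 = 255 - 6180/255 ≈ 255 - 24.235 = 230.765 → 231
B: 255 - (255-71)×(255-121)/255 = 255 - 24656/255 ≈ 255 - 96.690 = 158.310 → 158
= RGB(223, 231, 158)


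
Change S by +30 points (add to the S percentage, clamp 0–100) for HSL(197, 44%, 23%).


Original S = 44%
Adjustment = +30 percentage points
New S = 44 + (30) = 74
Clamp to [0, 100] → 74
= HSL(197°, 74%, 23%)


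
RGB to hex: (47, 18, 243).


R = 47 → 2F (hex)
G = 18 → 12 (hex)
B = 243 → F3 (hex)
Hex = #2F12F3


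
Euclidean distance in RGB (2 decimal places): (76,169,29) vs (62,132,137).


d = √[(R₁-R₂)² + (G₁-G₂)² + (B₁-B₂)²]
d = √[(76-62)² + (169-132)² + (29-137)²]
d = √[196 + 1369 + 11664]
d = √13229
d ≈ 115.02


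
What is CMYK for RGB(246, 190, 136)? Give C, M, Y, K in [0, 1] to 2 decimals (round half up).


R'=246/255≈0.9647, G'=190/255≈0.7451, B'=136/255≈0.5333
K = 1 - max(R',G',B') = 1 - 246/255 = 9/255 = 0.03529… → 0.04
(1-R'-K)/(1-K) simplifies to (max-R)/max with max = 246:
C = (246-246)/246 = 0/246 = 0 → 0.00
M = (246-190)/246 = 56/246 = 0.22764… → 0.23
Y = (246-136)/246 = 110/246 = 0.44715… → 0.45
= CMYK(0.00, 0.23, 0.45, 0.04)


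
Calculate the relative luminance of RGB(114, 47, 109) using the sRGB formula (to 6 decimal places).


Linearize each channel (sRGB transfer function): c = v/255; c_lin = c/12.92 if c ≤ 0.04045, else ((c+0.055)/1.055)^2.4
  R: 114/255 ≈ 0.447059 > 0.04045 → ((0.447059+0.055)/1.055)^2.4 ≈ 0.168269
  G: 47/255 ≈ 0.184314 > 0.04045 → ((0.184314+0.055)/1.055)^2.4 ≈ 0.028426
  B: 109/255 ≈ 0.427451 > 0.04045 → ((0.427451+0.055)/1.055)^2.4 ≈ 0.152926
R_lin = 0.168269, G_lin = 0.028426, B_lin = 0.152926
L = 0.2126×R + 0.7152×G + 0.0722×B
L = 0.2126×0.168269 + 0.7152×0.028426 + 0.0722×0.152926
L ≈ 0.067146


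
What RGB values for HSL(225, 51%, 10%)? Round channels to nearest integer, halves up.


H=225°, S=0.51, L=0.10
C = (1-|2L-1|)×S = (1-|-0.80|)×0.51 = 0.102
H' = H/60 = 225/60 ≈ 3.7500; X = C×(1-|H' mod 2 - 1|) = 0.0255
m = L - C/2 = 0.10 - 0.051 = 0.049
Sector ⌊H'⌋ = 3 → (R',G',B') = (0.0, 0.0255, 0.102)
RGB = ((R'+m)×255, (G'+m)×255, (B'+m)×255) = (12.495, 18.9975, 38.505)
Round half up → RGB(12, 19, 39)


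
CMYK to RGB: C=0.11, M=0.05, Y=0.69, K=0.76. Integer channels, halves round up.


R = 255 × (1-C) × (1-K) = 255 × 0.89 × 0.24 = 54.468 → 54
G = 255 × (1-M) × (1-K) = 255 × 0.95 × 0.24 = 58.14 → 58
B = 255 × (1-Y) × (1-K) = 255 × 0.31 × 0.24 = 18.972 → 19
= RGB(54, 58, 19)


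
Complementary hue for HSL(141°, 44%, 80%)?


Complement = opposite side of color wheel = hue + 180°
H' = (141 + 180) mod 360 = 321°
S and L unchanged.
= HSL(321°, 44%, 80%)


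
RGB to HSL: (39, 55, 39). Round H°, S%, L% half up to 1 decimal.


Normalize: R'=39/255≈0.1529, G'=55/255≈0.2157, B'=39/255≈0.1529
Max=55/255, Min=39/255, Δ=Max-Min=16/255
L = (Max+Min)/2 = (55+39)/510 = 94/510 = 0.18431… → L = 18.4%
L ≤ 0.5 → S = Δ/(Max+Min) = 16/(55+39) = 16/94 = 0.17021… → S = 17.0%
(the 1/255 factors cancel in S and H, so raw channel differences can be used)
Max is G' → H = 60 × ((B-R)/Δ + 2) = 60 × ((39-39)/16 + 2)
  0/16 + 2 = 0 + 2 = 2
  H = 60 × 2 = 120° → H = 120.0°
= HSL(120.0°, 17.0%, 18.4%)


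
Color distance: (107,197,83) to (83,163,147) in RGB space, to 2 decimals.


d = √[(R₁-R₂)² + (G₁-G₂)² + (B₁-B₂)²]
d = √[(107-83)² + (197-163)² + (83-147)²]
d = √[576 + 1156 + 4096]
d = √5828
d ≈ 76.34


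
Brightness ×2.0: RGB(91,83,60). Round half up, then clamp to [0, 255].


Multiply each channel by 2.0, round half up, clamp to [0, 255]
R: 91×2.0 = 182
G: 83×2.0 = 166
B: 60×2.0 = 120
= RGB(182, 166, 120)


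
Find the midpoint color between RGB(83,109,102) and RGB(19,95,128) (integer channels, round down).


Midpoint: each channel = ⌊(C₁+C₂)/2⌋
R: ⌊(83+19)/2⌋ = 51
G: ⌊(109+95)/2⌋ = 102
B: ⌊(102+128)/2⌋ = 115
= RGB(51, 102, 115)


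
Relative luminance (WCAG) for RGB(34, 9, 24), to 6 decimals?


Linearize each channel (sRGB transfer function): c = v/255; c_lin = c/12.92 if c ≤ 0.04045, else ((c+0.055)/1.055)^2.4
  R: 34/255 ≈ 0.133333 > 0.04045 → ((0.133333+0.055)/1.055)^2.4 ≈ 0.015996
  G: 9/255 ≈ 0.035294 ≤ 0.04045 → 0.035294/12.92 ≈ 0.002732
  B: 24/255 ≈ 0.094118 > 0.04045 → ((0.094118+0.055)/1.055)^2.4 ≈ 0.009134
R_lin = 0.015996, G_lin = 0.002732, B_lin = 0.009134
L = 0.2126×R + 0.7152×G + 0.0722×B
L = 0.2126×0.015996 + 0.7152×0.002732 + 0.0722×0.009134
L ≈ 0.006014


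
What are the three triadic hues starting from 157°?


Triadic: equally spaced at 120° intervals
H1 = 157°
H2 = (157 + 120) mod 360 = 277°
H3 = (157 + 240) mod 360 = 37°
Triadic = 157°, 277°, 37°


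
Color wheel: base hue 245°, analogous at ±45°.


Base hue: 245°
Left analog: (245 - 45) mod 360 = 200°
Right analog: (245 + 45) mod 360 = 290°
Analogous hues = 200° and 290°


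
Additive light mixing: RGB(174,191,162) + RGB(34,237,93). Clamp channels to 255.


Additive: each channel = min(255, C₁+C₂)
R: 174+34 = 208 → 208
G: 191+237 = 428 → 255
B: 162+93 = 255 → 255
= RGB(208, 255, 255)


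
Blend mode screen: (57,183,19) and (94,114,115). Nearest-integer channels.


Screen: C = 255 - (255-A)×(255-B)/255, rounded to nearest integer
R: 255 - (255-57)×(255-94)/255 = 255 - 31878/255 ≈ 255 - 125.012 = 129.988 → 130
G: 255 - (255-183)×(255-114)/255 = 255 - 10152/255 ≈ 255 - 39.812 = 215.188 → 215
B: 255 - (255-19)×(255-115)/255 = 255 - 33040/255 ≈ 255 - 129.569 = 125.431 → 125
= RGB(130, 215, 125)


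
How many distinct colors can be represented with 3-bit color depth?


Colors = 2^bits = 2^3
= 8 colors


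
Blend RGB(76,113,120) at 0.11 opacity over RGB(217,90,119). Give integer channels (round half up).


C = α×F + (1-α)×B, with 1-α = 0.89
R: 0.11×76 + 0.89×217 = 8.36 + 193.13 = 201.49 → 201
G: 0.11×113 + 0.89×90 = 12.43 + 80.10 = 92.53 → 93
B: 0.11×120 + 0.89×119 = 13.20 + 105.91 = 119.11 → 119
= RGB(201, 93, 119)


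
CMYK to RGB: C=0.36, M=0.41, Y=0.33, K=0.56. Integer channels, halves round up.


R = 255 × (1-C) × (1-K) = 255 × 0.64 × 0.44 = 71.808 → 72
G = 255 × (1-M) × (1-K) = 255 × 0.59 × 0.44 = 66.198 → 66
B = 255 × (1-Y) × (1-K) = 255 × 0.67 × 0.44 = 75.174 → 75
= RGB(72, 66, 75)


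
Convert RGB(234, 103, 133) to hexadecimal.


R = 234 → EA (hex)
G = 103 → 67 (hex)
B = 133 → 85 (hex)
Hex = #EA6785


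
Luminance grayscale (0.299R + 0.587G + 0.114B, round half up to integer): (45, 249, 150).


Gray = 0.299×R + 0.587×G + 0.114×B
Gray = 0.299×45 + 0.587×249 + 0.114×150
Gray = 13.455 + 146.163 + 17.100
Gray = 176.718 → round half up → 177
Gray = 177


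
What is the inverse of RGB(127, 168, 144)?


Invert: (255-R, 255-G, 255-B)
R: 255-127 = 128
G: 255-168 = 87
B: 255-144 = 111
= RGB(128, 87, 111)


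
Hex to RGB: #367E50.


36 → 54 (R)
7E → 126 (G)
50 → 80 (B)
= RGB(54, 126, 80)


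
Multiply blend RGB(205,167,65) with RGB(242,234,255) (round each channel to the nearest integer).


Multiply: C = A×B/255, rounded to nearest integer
R: 205×242/255 = 49610/255 ≈ 194.549 → 195
G: 167×234/255 = 39078/255 ≈ 153.247 → 153
B: 65×255/255 = 16575/255 ≈ 65.000 → 65
= RGB(195, 153, 65)


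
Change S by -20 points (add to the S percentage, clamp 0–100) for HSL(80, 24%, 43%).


Original S = 24%
Adjustment = -20 percentage points
New S = 24 + (-20) = 4
Clamp to [0, 100] → 4
= HSL(80°, 4%, 43%)


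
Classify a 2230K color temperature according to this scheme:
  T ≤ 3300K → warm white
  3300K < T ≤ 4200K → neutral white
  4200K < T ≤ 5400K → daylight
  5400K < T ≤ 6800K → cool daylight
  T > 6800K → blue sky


Temperature: 2230K
2230K ≤ 3300K → warm white
Classification: warm white


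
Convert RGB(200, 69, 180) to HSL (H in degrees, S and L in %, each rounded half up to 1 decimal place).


Normalize: R'=200/255≈0.7843, G'=69/255≈0.2706, B'=180/255≈0.7059
Max=200/255, Min=69/255, Δ=Max-Min=131/255
L = (Max+Min)/2 = (200+69)/510 = 269/510 = 0.52745… → L = 52.7%
L > 0.5 → S = Δ/(2-Max-Min) = 131/(510-200-69) = 131/241 = 0.54356… → S = 54.4%
(the 1/255 factors cancel in S and H, so raw channel differences can be used)
Max is R' → H = 60 × (((G-B)/Δ) mod 6) = 60 × (((69-180)/131) mod 6)
  (-111)/131 = -0.8473…; negative, so add 6 → 5.1526…
  H = 60 × 5.1526… = 309.160…° → H = 309.2°
= HSL(309.2°, 54.4%, 52.7%)


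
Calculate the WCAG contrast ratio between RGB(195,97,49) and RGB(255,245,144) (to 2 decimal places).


Linearize each sRGB channel c=v/255: c/12.92 if c ≤ 0.04045 else ((c+0.055)/1.055)^2.4
L = 0.2126×R_lin + 0.7152×G_lin + 0.0722×B_lin
Color 1 (195,97,49):
  R=195: 195/255≈0.7647 > 0.04045 → ((0.7647+0.055)/1.055)^2.4 ≈ 0.54572
  G=97: 97/255≈0.3804 > 0.04045 → ((0.3804+0.055)/1.055)^2.4 ≈ 0.11954
  B=49: 49/255≈0.1922 > 0.04045 → ((0.1922+0.055)/1.055)^2.4 ≈ 0.03071
  L1 = 0.2126×0.54572 + 0.7152×0.11954 + 0.0722×0.03071 ≈ 0.20373
Color 2 (255,245,144):
  R=255: 255/255≈1.0000 > 0.04045 → ((1.0000+0.055)/1.055)^2.4 ≈ 1.00000
  G=245: 245/255≈0.9608 > 0.04045 → ((0.9608+0.055)/1.055)^2.4 ≈ 0.91310
  B=144: 144/255≈0.5647 > 0.04045 → ((0.5647+0.055)/1.055)^2.4 ≈ 0.27889
  L2 = 0.2126×1.00000 + 0.7152×0.91310 + 0.0722×0.27889 ≈ 0.88578
Lighter = 0.88578, Darker = 0.20373
Ratio = (L_lighter + 0.05) / (L_darker + 0.05)
Ratio = (0.88578 + 0.05) / (0.20373 + 0.05) = 0.93578 / 0.25373 ≈ 3.6881
Ratio ≈ 3.69:1


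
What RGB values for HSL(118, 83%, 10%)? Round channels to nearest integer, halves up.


H=118°, S=0.83, L=0.10
C = (1-|2L-1|)×S = (1-|-0.80|)×0.83 = 0.166
H' = H/60 = 118/60 ≈ 1.9667; X = C×(1-|H' mod 2 - 1|) ≈ 0.0055
m = L - C/2 = 0.10 - 0.083 = 0.017
Sector ⌊H'⌋ = 1 → (R',G',B') = (≈0.0055, 0.166, 0.0)
RGB = ((R'+m)×255, (G'+m)×255, (B'+m)×255) = (5.746, 46.665, 4.335)
Round half up → RGB(6, 47, 4)


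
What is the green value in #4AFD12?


Color: #4AFD12
R = 4A = 74
G = FD = 253
B = 12 = 18
Green = 253


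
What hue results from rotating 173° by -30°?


New hue = (H + rotation) mod 360
New hue = (173 -30) mod 360
= 143 mod 360
= 143°


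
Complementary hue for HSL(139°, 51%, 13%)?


Complement = opposite side of color wheel = hue + 180°
H' = (139 + 180) mod 360 = 319°
S and L unchanged.
= HSL(319°, 51%, 13%)


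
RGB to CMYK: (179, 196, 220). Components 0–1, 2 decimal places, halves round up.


R'=179/255≈0.7020, G'=196/255≈0.7686, B'=220/255≈0.8627
K = 1 - max(R',G',B') = 1 - 220/255 = 35/255 = 0.13725… → 0.14
(1-R'-K)/(1-K) simplifies to (max-R)/max with max = 220:
C = (220-179)/220 = 41/220 = 0.18636… → 0.19
M = (220-196)/220 = 24/220 = 0.10909… → 0.11
Y = (220-220)/220 = 0/220 = 0 → 0.00
= CMYK(0.19, 0.11, 0.00, 0.14)


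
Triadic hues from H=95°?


Triadic: equally spaced at 120° intervals
H1 = 95°
H2 = (95 + 120) mod 360 = 215°
H3 = (95 + 240) mod 360 = 335°
Triadic = 95°, 215°, 335°


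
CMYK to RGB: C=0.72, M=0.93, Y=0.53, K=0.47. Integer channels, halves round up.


R = 255 × (1-C) × (1-K) = 255 × 0.28 × 0.53 = 37.842 → 38
G = 255 × (1-M) × (1-K) = 255 × 0.07 × 0.53 = 9.4605 → 9
B = 255 × (1-Y) × (1-K) = 255 × 0.47 × 0.53 = 63.5205 → 64
= RGB(38, 9, 64)


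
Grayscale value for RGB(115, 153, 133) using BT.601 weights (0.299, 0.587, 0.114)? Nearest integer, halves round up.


Gray = 0.299×R + 0.587×G + 0.114×B
Gray = 0.299×115 + 0.587×153 + 0.114×133
Gray = 34.385 + 89.811 + 15.162
Gray = 139.358 → round half up → 139
Gray = 139


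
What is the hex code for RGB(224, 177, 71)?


R = 224 → E0 (hex)
G = 177 → B1 (hex)
B = 71 → 47 (hex)
Hex = #E0B147


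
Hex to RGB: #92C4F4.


92 → 146 (R)
C4 → 196 (G)
F4 → 244 (B)
= RGB(146, 196, 244)


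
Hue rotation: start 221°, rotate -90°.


New hue = (H + rotation) mod 360
New hue = (221 -90) mod 360
= 131 mod 360
= 131°


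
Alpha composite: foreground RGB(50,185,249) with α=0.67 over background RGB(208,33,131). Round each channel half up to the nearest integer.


C = α×F + (1-α)×B, with 1-α = 0.33
R: 0.67×50 + 0.33×208 = 33.50 + 68.64 = 102.14 → 102
G: 0.67×185 + 0.33×33 = 123.95 + 10.89 = 134.84 → 135
B: 0.67×249 + 0.33×131 = 166.83 + 43.23 = 210.06 → 210
= RGB(102, 135, 210)


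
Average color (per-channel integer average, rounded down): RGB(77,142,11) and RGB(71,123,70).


Midpoint: each channel = ⌊(C₁+C₂)/2⌋
R: ⌊(77+71)/2⌋ = 74
G: ⌊(142+123)/2⌋ = 132
B: ⌊(11+70)/2⌋ = 40
= RGB(74, 132, 40)


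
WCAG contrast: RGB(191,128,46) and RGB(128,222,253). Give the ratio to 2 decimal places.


Linearize each sRGB channel c=v/255: c/12.92 if c ≤ 0.04045 else ((c+0.055)/1.055)^2.4
L = 0.2126×R_lin + 0.7152×G_lin + 0.0722×B_lin
Color 1 (191,128,46):
  R=191: 191/255≈0.7490 > 0.04045 → ((0.7490+0.055)/1.055)^2.4 ≈ 0.52100
  G=128: 128/255≈0.5020 > 0.04045 → ((0.5020+0.055)/1.055)^2.4 ≈ 0.21586
  B=46: 46/255≈0.1804 > 0.04045 → ((0.1804+0.055)/1.055)^2.4 ≈ 0.02732
  L1 = 0.2126×0.52100 + 0.7152×0.21586 + 0.0722×0.02732 ≈ 0.26712
Color 2 (128,222,253):
  R=128: 128/255≈0.5020 > 0.04045 → ((0.5020+0.055)/1.055)^2.4 ≈ 0.21586
  G=222: 222/255≈0.8706 > 0.04045 → ((0.8706+0.055)/1.055)^2.4 ≈ 0.73046
  B=253: 253/255≈0.9922 > 0.04045 → ((0.9922+0.055)/1.055)^2.4 ≈ 0.98225
  L2 = 0.2126×0.21586 + 0.7152×0.73046 + 0.0722×0.98225 ≈ 0.63924
Lighter = 0.63924, Darker = 0.26712
Ratio = (L_lighter + 0.05) / (L_darker + 0.05)
Ratio = (0.63924 + 0.05) / (0.26712 + 0.05) = 0.68924 / 0.31712 ≈ 2.1734
Ratio ≈ 2.17:1


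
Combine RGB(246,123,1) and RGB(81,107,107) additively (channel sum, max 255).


Additive: each channel = min(255, C₁+C₂)
R: 246+81 = 327 → 255
G: 123+107 = 230 → 230
B: 1+107 = 108 → 108
= RGB(255, 230, 108)


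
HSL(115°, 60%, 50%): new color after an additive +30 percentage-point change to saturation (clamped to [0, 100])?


Original S = 60%
Adjustment = +30 percentage points
New S = 60 + (30) = 90
Clamp to [0, 100] → 90
= HSL(115°, 90%, 50%)


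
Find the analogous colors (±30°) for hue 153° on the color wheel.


Base hue: 153°
Left analog: (153 - 30) mod 360 = 123°
Right analog: (153 + 30) mod 360 = 183°
Analogous hues = 123° and 183°


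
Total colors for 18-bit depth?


Colors = 2^bits = 2^18
= 262,144 colors


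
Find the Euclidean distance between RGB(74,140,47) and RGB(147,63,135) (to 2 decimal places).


d = √[(R₁-R₂)² + (G₁-G₂)² + (B₁-B₂)²]
d = √[(74-147)² + (140-63)² + (47-135)²]
d = √[5329 + 5929 + 7744]
d = √19002
d ≈ 137.85


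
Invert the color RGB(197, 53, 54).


Invert: (255-R, 255-G, 255-B)
R: 255-197 = 58
G: 255-53 = 202
B: 255-54 = 201
= RGB(58, 202, 201)


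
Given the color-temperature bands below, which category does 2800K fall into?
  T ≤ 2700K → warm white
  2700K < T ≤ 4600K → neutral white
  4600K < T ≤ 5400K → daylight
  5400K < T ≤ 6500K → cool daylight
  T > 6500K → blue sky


Temperature: 2800K
2700K < 2800K ≤ 4600K → neutral white
Classification: neutral white


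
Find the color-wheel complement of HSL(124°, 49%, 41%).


Complement = opposite side of color wheel = hue + 180°
H' = (124 + 180) mod 360 = 304°
S and L unchanged.
= HSL(304°, 49%, 41%)


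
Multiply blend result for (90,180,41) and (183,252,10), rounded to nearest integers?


Multiply: C = A×B/255, rounded to nearest integer
R: 90×183/255 = 16470/255 ≈ 64.588 → 65
G: 180×252/255 = 45360/255 ≈ 177.882 → 178
B: 41×10/255 = 410/255 ≈ 1.608 → 2
= RGB(65, 178, 2)


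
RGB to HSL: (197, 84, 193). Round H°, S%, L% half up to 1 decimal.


Normalize: R'=197/255≈0.7725, G'=84/255≈0.3294, B'=193/255≈0.7569
Max=197/255, Min=84/255, Δ=Max-Min=113/255
L = (Max+Min)/2 = (197+84)/510 = 281/510 = 0.55098… → L = 55.1%
L > 0.5 → S = Δ/(2-Max-Min) = 113/(510-197-84) = 113/229 = 0.49344… → S = 49.3%
(the 1/255 factors cancel in S and H, so raw channel differences can be used)
Max is R' → H = 60 × (((G-B)/Δ) mod 6) = 60 × (((84-193)/113) mod 6)
  (-109)/113 = -0.9646…; negative, so add 6 → 5.0353…
  H = 60 × 5.0353… = 302.123…° → H = 302.1°
= HSL(302.1°, 49.3%, 55.1%)


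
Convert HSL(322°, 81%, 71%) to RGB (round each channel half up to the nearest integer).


H=322°, S=0.81, L=0.71
C = (1-|2L-1|)×S = (1-|0.42|)×0.81 = 0.4698
H' = H/60 = 322/60 ≈ 5.3667; X = C×(1-|H' mod 2 - 1|) = 0.29754
m = L - C/2 = 0.71 - 0.2349 = 0.4751
Sector ⌊H'⌋ = 5 → (R',G',B') = (0.4698, 0.0, 0.29754)
RGB = ((R'+m)×255, (G'+m)×255, (B'+m)×255) = (240.9495, 121.1505, 197.0232)
Round half up → RGB(241, 121, 197)


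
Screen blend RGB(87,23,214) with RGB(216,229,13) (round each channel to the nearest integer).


Screen: C = 255 - (255-A)×(255-B)/255, rounded to nearest integer
R: 255 - (255-87)×(255-216)/255 = 255 - 6552/255 ≈ 255 - 25.694 = 229.306 → 229
G: 255 - (255-23)×(255-229)/255 = 255 - 6032/255 ≈ 255 - 23.655 = 231.345 → 231
B: 255 - (255-214)×(255-13)/255 = 255 - 9922/255 ≈ 255 - 38.910 = 216.090 → 216
= RGB(229, 231, 216)


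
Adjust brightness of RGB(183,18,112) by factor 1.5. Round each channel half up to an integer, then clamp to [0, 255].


Multiply each channel by 1.5, round half up, clamp to [0, 255]
R: 183×1.5 = 274.5 → round → 275 → clamp → 255
G: 18×1.5 = 27
B: 112×1.5 = 168
= RGB(255, 27, 168)


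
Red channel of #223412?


Color: #223412
R = 22 = 34
G = 34 = 52
B = 12 = 18
Red = 34


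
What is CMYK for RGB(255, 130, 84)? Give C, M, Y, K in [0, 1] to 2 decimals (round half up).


R'=255/255≈1.0000, G'=130/255≈0.5098, B'=84/255≈0.3294
K = 1 - max(R',G',B') = 1 - 255/255 = 0/255 = 0 → 0.00
(1-R'-K)/(1-K) simplifies to (max-R)/max with max = 255:
C = (255-255)/255 = 0/255 = 0 → 0.00
M = (255-130)/255 = 125/255 = 0.49019… → 0.49
Y = (255-84)/255 = 171/255 = 0.67058… → 0.67
= CMYK(0.00, 0.49, 0.67, 0.00)


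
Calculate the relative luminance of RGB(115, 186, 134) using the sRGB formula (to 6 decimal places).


Linearize each channel (sRGB transfer function): c = v/255; c_lin = c/12.92 if c ≤ 0.04045, else ((c+0.055)/1.055)^2.4
  R: 115/255 ≈ 0.450980 > 0.04045 → ((0.450980+0.055)/1.055)^2.4 ≈ 0.171441
  G: 186/255 ≈ 0.729412 > 0.04045 → ((0.729412+0.055)/1.055)^2.4 ≈ 0.491021
  B: 134/255 ≈ 0.525490 > 0.04045 → ((0.525490+0.055)/1.055)^2.4 ≈ 0.238398
R_lin = 0.171441, G_lin = 0.491021, B_lin = 0.238398
L = 0.2126×R + 0.7152×G + 0.0722×B
L = 0.2126×0.171441 + 0.7152×0.491021 + 0.0722×0.238398
L ≈ 0.404839


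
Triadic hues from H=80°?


Triadic: equally spaced at 120° intervals
H1 = 80°
H2 = (80 + 120) mod 360 = 200°
H3 = (80 + 240) mod 360 = 320°
Triadic = 80°, 200°, 320°


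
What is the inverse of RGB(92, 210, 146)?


Invert: (255-R, 255-G, 255-B)
R: 255-92 = 163
G: 255-210 = 45
B: 255-146 = 109
= RGB(163, 45, 109)


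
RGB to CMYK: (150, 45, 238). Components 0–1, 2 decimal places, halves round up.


R'=150/255≈0.5882, G'=45/255≈0.1765, B'=238/255≈0.9333
K = 1 - max(R',G',B') = 1 - 238/255 = 17/255 = 0.06666… → 0.07
(1-R'-K)/(1-K) simplifies to (max-R)/max with max = 238:
C = (238-150)/238 = 88/238 = 0.36974… → 0.37
M = (238-45)/238 = 193/238 = 0.81092… → 0.81
Y = (238-238)/238 = 0/238 = 0 → 0.00
= CMYK(0.37, 0.81, 0.00, 0.07)


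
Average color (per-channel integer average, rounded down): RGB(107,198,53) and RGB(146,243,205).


Midpoint: each channel = ⌊(C₁+C₂)/2⌋
R: ⌊(107+146)/2⌋ = 126
G: ⌊(198+243)/2⌋ = 220
B: ⌊(53+205)/2⌋ = 129
= RGB(126, 220, 129)


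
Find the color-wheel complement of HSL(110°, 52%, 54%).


Complement = opposite side of color wheel = hue + 180°
H' = (110 + 180) mod 360 = 290°
S and L unchanged.
= HSL(290°, 52%, 54%)


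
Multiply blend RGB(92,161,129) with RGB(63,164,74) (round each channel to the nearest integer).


Multiply: C = A×B/255, rounded to nearest integer
R: 92×63/255 = 5796/255 ≈ 22.729 → 23
G: 161×164/255 = 26404/255 ≈ 103.545 → 104
B: 129×74/255 = 9546/255 ≈ 37.435 → 37
= RGB(23, 104, 37)


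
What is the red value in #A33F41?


Color: #A33F41
R = A3 = 163
G = 3F = 63
B = 41 = 65
Red = 163


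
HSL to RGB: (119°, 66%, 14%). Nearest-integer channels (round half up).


H=119°, S=0.66, L=0.14
C = (1-|2L-1|)×S = (1-|-0.72|)×0.66 = 0.1848
H' = H/60 = 119/60 ≈ 1.9833; X = C×(1-|H' mod 2 - 1|) = 0.00308
m = L - C/2 = 0.14 - 0.0924 = 0.0476
Sector ⌊H'⌋ = 1 → (R',G',B') = (0.00308, 0.1848, 0.0)
RGB = ((R'+m)×255, (G'+m)×255, (B'+m)×255) = (12.9234, 59.262, 12.138)
Round half up → RGB(13, 59, 12)


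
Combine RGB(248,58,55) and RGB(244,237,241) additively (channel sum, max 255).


Additive: each channel = min(255, C₁+C₂)
R: 248+244 = 492 → 255
G: 58+237 = 295 → 255
B: 55+241 = 296 → 255
= RGB(255, 255, 255)


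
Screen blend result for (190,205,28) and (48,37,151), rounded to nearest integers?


Screen: C = 255 - (255-A)×(255-B)/255, rounded to nearest integer
R: 255 - (255-190)×(255-48)/255 = 255 - 13455/255 ≈ 255 - 52.765 = 202.235 → 202
G: 255 - (255-205)×(255-37)/255 = 255 - 10900/255 ≈ 255 - 42.745 = 212.255 → 212
B: 255 - (255-28)×(255-151)/255 = 255 - 23608/255 ≈ 255 - 92.580 = 162.420 → 162
= RGB(202, 212, 162)


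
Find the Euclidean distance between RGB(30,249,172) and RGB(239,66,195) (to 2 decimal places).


d = √[(R₁-R₂)² + (G₁-G₂)² + (B₁-B₂)²]
d = √[(30-239)² + (249-66)² + (172-195)²]
d = √[43681 + 33489 + 529]
d = √77699
d ≈ 278.75


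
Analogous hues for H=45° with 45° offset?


Base hue: 45°
Left analog: (45 - 45) mod 360 = 0°
Right analog: (45 + 45) mod 360 = 90°
Analogous hues = 0° and 90°


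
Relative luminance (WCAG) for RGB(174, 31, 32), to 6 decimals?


Linearize each channel (sRGB transfer function): c = v/255; c_lin = c/12.92 if c ≤ 0.04045, else ((c+0.055)/1.055)^2.4
  R: 174/255 ≈ 0.682353 > 0.04045 → ((0.682353+0.055)/1.055)^2.4 ≈ 0.423268
  G: 31/255 ≈ 0.121569 > 0.04045 → ((0.121569+0.055)/1.055)^2.4 ≈ 0.013702
  B: 32/255 ≈ 0.125490 > 0.04045 → ((0.125490+0.055)/1.055)^2.4 ≈ 0.014444
R_lin = 0.423268, G_lin = 0.013702, B_lin = 0.014444
L = 0.2126×R + 0.7152×G + 0.0722×B
L = 0.2126×0.423268 + 0.7152×0.013702 + 0.0722×0.014444
L ≈ 0.100829


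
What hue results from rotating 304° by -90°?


New hue = (H + rotation) mod 360
New hue = (304 -90) mod 360
= 214 mod 360
= 214°


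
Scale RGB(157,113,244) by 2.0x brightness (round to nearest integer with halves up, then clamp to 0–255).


Multiply each channel by 2.0, round half up, clamp to [0, 255]
R: 157×2.0 = 314 → clamp → 255
G: 113×2.0 = 226
B: 244×2.0 = 488 → clamp → 255
= RGB(255, 226, 255)


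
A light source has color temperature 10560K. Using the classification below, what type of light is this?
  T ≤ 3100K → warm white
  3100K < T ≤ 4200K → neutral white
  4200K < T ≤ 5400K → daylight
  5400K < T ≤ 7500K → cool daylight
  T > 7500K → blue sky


Temperature: 10560K
10560K > 7500K → blue sky
Classification: blue sky


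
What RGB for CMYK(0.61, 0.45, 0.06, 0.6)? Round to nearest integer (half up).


R = 255 × (1-C) × (1-K) = 255 × 0.39 × 0.40 = 39.78 → 40
G = 255 × (1-M) × (1-K) = 255 × 0.55 × 0.40 = 56.1 → 56
B = 255 × (1-Y) × (1-K) = 255 × 0.94 × 0.40 = 95.88 → 96
= RGB(40, 56, 96)


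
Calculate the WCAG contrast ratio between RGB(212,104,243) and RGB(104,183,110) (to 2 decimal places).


Linearize each sRGB channel c=v/255: c/12.92 if c ≤ 0.04045 else ((c+0.055)/1.055)^2.4
L = 0.2126×R_lin + 0.7152×G_lin + 0.0722×B_lin
Color 1 (212,104,243):
  R=212: 212/255≈0.8314 > 0.04045 → ((0.8314+0.055)/1.055)^2.4 ≈ 0.65837
  G=104: 104/255≈0.4078 > 0.04045 → ((0.4078+0.055)/1.055)^2.4 ≈ 0.13843
  B=243: 243/255≈0.9529 > 0.04045 → ((0.9529+0.055)/1.055)^2.4 ≈ 0.89627
  L1 = 0.2126×0.65837 + 0.7152×0.13843 + 0.0722×0.89627 ≈ 0.30369
Color 2 (104,183,110):
  R=104: 104/255≈0.4078 > 0.04045 → ((0.4078+0.055)/1.055)^2.4 ≈ 0.13843
  G=183: 183/255≈0.7176 > 0.04045 → ((0.7176+0.055)/1.055)^2.4 ≈ 0.47353
  B=110: 110/255≈0.4314 > 0.04045 → ((0.4314+0.055)/1.055)^2.4 ≈ 0.15593
  L2 = 0.2126×0.13843 + 0.7152×0.47353 + 0.0722×0.15593 ≈ 0.37936
Lighter = 0.37936, Darker = 0.30369
Ratio = (L_lighter + 0.05) / (L_darker + 0.05)
Ratio = (0.37936 + 0.05) / (0.30369 + 0.05) = 0.42936 / 0.35369 ≈ 1.2139
Ratio ≈ 1.21:1


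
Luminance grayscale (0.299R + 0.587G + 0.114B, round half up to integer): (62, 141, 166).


Gray = 0.299×R + 0.587×G + 0.114×B
Gray = 0.299×62 + 0.587×141 + 0.114×166
Gray = 18.538 + 82.767 + 18.924
Gray = 120.229 → round half up → 120
Gray = 120


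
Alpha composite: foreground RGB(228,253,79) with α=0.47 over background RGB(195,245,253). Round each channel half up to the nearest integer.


C = α×F + (1-α)×B, with 1-α = 0.53
R: 0.47×228 + 0.53×195 = 107.16 + 103.35 = 210.51 → 211
G: 0.47×253 + 0.53×245 = 118.91 + 129.85 = 248.76 → 249
B: 0.47×79 + 0.53×253 = 37.13 + 134.09 = 171.22 → 171
= RGB(211, 249, 171)


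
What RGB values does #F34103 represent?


F3 → 243 (R)
41 → 65 (G)
03 → 3 (B)
= RGB(243, 65, 3)


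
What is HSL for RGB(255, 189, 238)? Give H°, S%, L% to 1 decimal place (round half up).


Normalize: R'=255/255≈1.0000, G'=189/255≈0.7412, B'=238/255≈0.9333
Max=255/255, Min=189/255, Δ=Max-Min=66/255
L = (Max+Min)/2 = (255+189)/510 = 444/510 = 0.87058… → L = 87.1%
L > 0.5 → S = Δ/(2-Max-Min) = 66/(510-255-189) = 66/66 = 1 → S = 100.0%
(the 1/255 factors cancel in S and H, so raw channel differences can be used)
Max is R' → H = 60 × (((G-B)/Δ) mod 6) = 60 × (((189-238)/66) mod 6)
  (-49)/66 = -0.7424…; negative, so add 6 → 5.2575…
  H = 60 × 5.2575… = 315.454…° → H = 315.5°
= HSL(315.5°, 100.0%, 87.1%)


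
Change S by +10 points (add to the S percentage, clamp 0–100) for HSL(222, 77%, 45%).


Original S = 77%
Adjustment = +10 percentage points
New S = 77 + (10) = 87
Clamp to [0, 100] → 87
= HSL(222°, 87%, 45%)


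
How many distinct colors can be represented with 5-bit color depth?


Colors = 2^bits = 2^5
= 32 colors


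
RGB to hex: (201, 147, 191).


R = 201 → C9 (hex)
G = 147 → 93 (hex)
B = 191 → BF (hex)
Hex = #C993BF


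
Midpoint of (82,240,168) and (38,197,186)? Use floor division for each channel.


Midpoint: each channel = ⌊(C₁+C₂)/2⌋
R: ⌊(82+38)/2⌋ = 60
G: ⌊(240+197)/2⌋ = 218
B: ⌊(168+186)/2⌋ = 177
= RGB(60, 218, 177)


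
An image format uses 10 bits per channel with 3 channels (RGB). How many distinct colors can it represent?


Total bits = 10 bits/channel × 3 channels = 30 bits
Distinct colors = 2^30
= 1,073,741,824 colors


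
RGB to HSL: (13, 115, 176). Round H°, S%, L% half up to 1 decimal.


Normalize: R'=13/255≈0.0510, G'=115/255≈0.4510, B'=176/255≈0.6902
Max=176/255, Min=13/255, Δ=Max-Min=163/255
L = (Max+Min)/2 = (176+13)/510 = 189/510 = 0.37058… → L = 37.1%
L ≤ 0.5 → S = Δ/(Max+Min) = 163/(176+13) = 163/189 = 0.86243… → S = 86.2%
(the 1/255 factors cancel in S and H, so raw channel differences can be used)
Max is B' → H = 60 × ((R-G)/Δ + 4) = 60 × ((13-115)/163 + 4)
  -102/163 + 4 = -0.6257… + 4 = 3.3742…
  H = 60 × 3.3742… = 202.453…° → H = 202.5°
= HSL(202.5°, 86.2%, 37.1%)


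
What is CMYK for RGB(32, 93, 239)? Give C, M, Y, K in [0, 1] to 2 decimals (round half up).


R'=32/255≈0.1255, G'=93/255≈0.3647, B'=239/255≈0.9373
K = 1 - max(R',G',B') = 1 - 239/255 = 16/255 = 0.06274… → 0.06
(1-R'-K)/(1-K) simplifies to (max-R)/max with max = 239:
C = (239-32)/239 = 207/239 = 0.86610… → 0.87
M = (239-93)/239 = 146/239 = 0.61087… → 0.61
Y = (239-239)/239 = 0/239 = 0 → 0.00
= CMYK(0.87, 0.61, 0.00, 0.06)


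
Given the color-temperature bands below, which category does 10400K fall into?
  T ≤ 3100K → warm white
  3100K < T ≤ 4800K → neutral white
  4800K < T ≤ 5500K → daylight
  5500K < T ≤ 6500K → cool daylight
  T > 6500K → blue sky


Temperature: 10400K
10400K > 6500K → blue sky
Classification: blue sky


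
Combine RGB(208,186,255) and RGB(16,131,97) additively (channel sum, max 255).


Additive: each channel = min(255, C₁+C₂)
R: 208+16 = 224 → 224
G: 186+131 = 317 → 255
B: 255+97 = 352 → 255
= RGB(224, 255, 255)


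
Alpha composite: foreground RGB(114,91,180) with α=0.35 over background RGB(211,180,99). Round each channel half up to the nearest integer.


C = α×F + (1-α)×B, with 1-α = 0.65
R: 0.35×114 + 0.65×211 = 39.90 + 137.15 = 177.05 → 177
G: 0.35×91 + 0.65×180 = 31.85 + 117.00 = 148.85 → 149
B: 0.35×180 + 0.65×99 = 63.00 + 64.35 = 127.35 → 127
= RGB(177, 149, 127)


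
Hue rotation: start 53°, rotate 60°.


New hue = (H + rotation) mod 360
New hue = (53 + 60) mod 360
= 113 mod 360
= 113°


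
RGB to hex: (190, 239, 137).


R = 190 → BE (hex)
G = 239 → EF (hex)
B = 137 → 89 (hex)
Hex = #BEEF89


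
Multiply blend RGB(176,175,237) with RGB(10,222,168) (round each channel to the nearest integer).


Multiply: C = A×B/255, rounded to nearest integer
R: 176×10/255 = 1760/255 ≈ 6.902 → 7
G: 175×222/255 = 38850/255 ≈ 152.353 → 152
B: 237×168/255 = 39816/255 ≈ 156.141 → 156
= RGB(7, 152, 156)


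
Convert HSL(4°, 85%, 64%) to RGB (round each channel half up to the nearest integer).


H=4°, S=0.85, L=0.64
C = (1-|2L-1|)×S = (1-|0.28|)×0.85 = 0.612
H' = H/60 = 4/60 ≈ 0.0667; X = C×(1-|H' mod 2 - 1|) = 0.0408
m = L - C/2 = 0.64 - 0.306 = 0.334
Sector ⌊H'⌋ = 0 → (R',G',B') = (0.612, 0.0408, 0.0)
RGB = ((R'+m)×255, (G'+m)×255, (B'+m)×255) = (241.23, 95.574, 85.17)
Round half up → RGB(241, 96, 85)


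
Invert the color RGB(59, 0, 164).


Invert: (255-R, 255-G, 255-B)
R: 255-59 = 196
G: 255-0 = 255
B: 255-164 = 91
= RGB(196, 255, 91)


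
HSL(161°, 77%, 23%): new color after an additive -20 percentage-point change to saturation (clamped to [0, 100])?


Original S = 77%
Adjustment = -20 percentage points
New S = 77 + (-20) = 57
Clamp to [0, 100] → 57
= HSL(161°, 57%, 23%)


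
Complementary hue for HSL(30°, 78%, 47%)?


Complement = opposite side of color wheel = hue + 180°
H' = (30 + 180) mod 360 = 210°
S and L unchanged.
= HSL(210°, 78%, 47%)


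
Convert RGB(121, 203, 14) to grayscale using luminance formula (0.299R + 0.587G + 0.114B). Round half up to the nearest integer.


Gray = 0.299×R + 0.587×G + 0.114×B
Gray = 0.299×121 + 0.587×203 + 0.114×14
Gray = 36.179 + 119.161 + 1.596
Gray = 156.936 → round half up → 157
Gray = 157


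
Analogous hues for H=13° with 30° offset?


Base hue: 13°
Left analog: (13 - 30) mod 360 = 343°
Right analog: (13 + 30) mod 360 = 43°
Analogous hues = 343° and 43°


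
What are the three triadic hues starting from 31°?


Triadic: equally spaced at 120° intervals
H1 = 31°
H2 = (31 + 120) mod 360 = 151°
H3 = (31 + 240) mod 360 = 271°
Triadic = 31°, 151°, 271°


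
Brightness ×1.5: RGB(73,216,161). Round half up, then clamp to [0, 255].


Multiply each channel by 1.5, round half up, clamp to [0, 255]
R: 73×1.5 = 109.5 → round → 110
G: 216×1.5 = 324 → clamp → 255
B: 161×1.5 = 241.5 → round → 242
= RGB(110, 255, 242)


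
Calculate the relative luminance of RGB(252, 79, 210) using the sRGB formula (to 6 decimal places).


Linearize each channel (sRGB transfer function): c = v/255; c_lin = c/12.92 if c ≤ 0.04045, else ((c+0.055)/1.055)^2.4
  R: 252/255 ≈ 0.988235 > 0.04045 → ((0.988235+0.055)/1.055)^2.4 ≈ 0.973445
  G: 79/255 ≈ 0.309804 > 0.04045 → ((0.309804+0.055)/1.055)^2.4 ≈ 0.078187
  B: 210/255 ≈ 0.823529 > 0.04045 → ((0.823529+0.055)/1.055)^2.4 ≈ 0.644480
R_lin = 0.973445, G_lin = 0.078187, B_lin = 0.644480
L = 0.2126×R + 0.7152×G + 0.0722×B
L = 0.2126×0.973445 + 0.7152×0.078187 + 0.0722×0.644480
L ≈ 0.309406


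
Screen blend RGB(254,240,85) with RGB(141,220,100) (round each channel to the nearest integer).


Screen: C = 255 - (255-A)×(255-B)/255, rounded to nearest integer
R: 255 - (255-254)×(255-141)/255 = 255 - 114/255 ≈ 255 - 0.447 = 254.553 → 255
G: 255 - (255-240)×(255-220)/255 = 255 - 525/255 ≈ 255 - 2.059 = 252.941 → 253
B: 255 - (255-85)×(255-100)/255 = 255 - 26350/255 ≈ 255 - 103.333 = 151.667 → 152
= RGB(255, 253, 152)
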